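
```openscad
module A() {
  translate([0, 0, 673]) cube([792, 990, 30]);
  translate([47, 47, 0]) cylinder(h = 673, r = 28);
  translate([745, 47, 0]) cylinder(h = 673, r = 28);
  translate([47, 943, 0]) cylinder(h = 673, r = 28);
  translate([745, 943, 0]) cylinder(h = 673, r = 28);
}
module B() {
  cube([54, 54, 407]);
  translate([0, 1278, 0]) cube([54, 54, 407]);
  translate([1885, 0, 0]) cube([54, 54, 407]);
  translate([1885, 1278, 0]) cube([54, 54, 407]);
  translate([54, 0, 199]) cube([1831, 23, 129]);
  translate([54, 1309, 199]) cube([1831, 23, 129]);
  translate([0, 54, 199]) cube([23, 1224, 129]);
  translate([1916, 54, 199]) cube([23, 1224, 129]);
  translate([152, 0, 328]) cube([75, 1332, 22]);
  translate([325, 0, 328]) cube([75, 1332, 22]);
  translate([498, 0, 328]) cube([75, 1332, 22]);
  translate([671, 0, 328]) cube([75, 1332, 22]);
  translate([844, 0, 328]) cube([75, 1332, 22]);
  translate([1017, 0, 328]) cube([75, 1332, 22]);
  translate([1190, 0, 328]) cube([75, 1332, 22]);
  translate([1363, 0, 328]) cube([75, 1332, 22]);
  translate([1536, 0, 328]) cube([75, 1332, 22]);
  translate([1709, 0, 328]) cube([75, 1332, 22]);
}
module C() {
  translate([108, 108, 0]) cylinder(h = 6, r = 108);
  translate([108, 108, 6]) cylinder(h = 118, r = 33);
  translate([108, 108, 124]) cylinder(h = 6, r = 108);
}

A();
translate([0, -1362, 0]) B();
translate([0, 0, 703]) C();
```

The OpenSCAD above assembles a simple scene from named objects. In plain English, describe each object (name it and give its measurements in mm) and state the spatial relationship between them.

A is a table: top 792 mm (x) × 990 mm (y), 30 mm thick, upper face at z = 703 mm, on four round legs of 56 mm diameter, each leg's bounding box inset 19 mm from the nearest pair of top edges, running from z = 0 to the bottom of the top.

B is a bed frame 1939 mm long (x) by 1332 mm wide (y). Four 54×54 mm corner posts, 407 mm tall, at the corners of the footprint. Four rails of 23 mm thickness and 129 mm height run between adjacent posts with their undersides at z = 199 mm, their outer faces flush with the outside of the frame (the two x-running rails run between the posts' inner faces; the two y-running rails run between the posts' inner faces). 10 slats, each 75 mm wide (x) and 22 mm thick, lie across the top of the two x-running rails, running the full 1332 mm width of the frame in y; the slats are evenly spaced along x between the inner faces of the end posts with equal gaps (rounded down to the nearest mm) at the −x end and between each pair — any rounding remainder accumulates at the +x end.

C is a spool: two coaxial disc flanges of radius 108 mm and thickness 6 mm, joined by a core cylinder of radius 33 mm and height 118 mm. The lower flange rests on z = 0 and the three cylinders share a vertical axis.

The bed frame is on the floor beside the table on its −y side. The spool is on top of the table.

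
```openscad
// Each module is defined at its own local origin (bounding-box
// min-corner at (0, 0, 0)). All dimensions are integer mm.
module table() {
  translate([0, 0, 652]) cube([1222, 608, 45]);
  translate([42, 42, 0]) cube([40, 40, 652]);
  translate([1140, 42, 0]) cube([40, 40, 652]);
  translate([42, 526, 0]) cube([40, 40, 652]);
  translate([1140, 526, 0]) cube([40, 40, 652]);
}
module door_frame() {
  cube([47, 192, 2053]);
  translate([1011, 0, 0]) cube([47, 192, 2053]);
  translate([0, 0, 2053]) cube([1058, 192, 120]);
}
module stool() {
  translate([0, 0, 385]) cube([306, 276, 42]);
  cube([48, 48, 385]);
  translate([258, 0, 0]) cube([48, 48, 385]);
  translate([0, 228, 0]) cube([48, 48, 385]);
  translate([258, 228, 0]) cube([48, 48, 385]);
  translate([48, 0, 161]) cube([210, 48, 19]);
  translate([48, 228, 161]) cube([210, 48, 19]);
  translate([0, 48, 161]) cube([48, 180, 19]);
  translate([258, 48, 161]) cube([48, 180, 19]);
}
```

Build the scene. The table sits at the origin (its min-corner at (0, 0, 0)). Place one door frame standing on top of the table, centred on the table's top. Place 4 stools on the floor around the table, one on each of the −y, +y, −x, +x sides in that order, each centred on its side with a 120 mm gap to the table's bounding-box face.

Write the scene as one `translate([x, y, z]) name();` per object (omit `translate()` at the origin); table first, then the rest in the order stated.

table();
translate([82, 208, 697]) door_frame();
translate([458, -396, 0]) stool();
translate([458, 728, 0]) stool();
translate([-426, 166, 0]) stool();
translate([1342, 166, 0]) stool();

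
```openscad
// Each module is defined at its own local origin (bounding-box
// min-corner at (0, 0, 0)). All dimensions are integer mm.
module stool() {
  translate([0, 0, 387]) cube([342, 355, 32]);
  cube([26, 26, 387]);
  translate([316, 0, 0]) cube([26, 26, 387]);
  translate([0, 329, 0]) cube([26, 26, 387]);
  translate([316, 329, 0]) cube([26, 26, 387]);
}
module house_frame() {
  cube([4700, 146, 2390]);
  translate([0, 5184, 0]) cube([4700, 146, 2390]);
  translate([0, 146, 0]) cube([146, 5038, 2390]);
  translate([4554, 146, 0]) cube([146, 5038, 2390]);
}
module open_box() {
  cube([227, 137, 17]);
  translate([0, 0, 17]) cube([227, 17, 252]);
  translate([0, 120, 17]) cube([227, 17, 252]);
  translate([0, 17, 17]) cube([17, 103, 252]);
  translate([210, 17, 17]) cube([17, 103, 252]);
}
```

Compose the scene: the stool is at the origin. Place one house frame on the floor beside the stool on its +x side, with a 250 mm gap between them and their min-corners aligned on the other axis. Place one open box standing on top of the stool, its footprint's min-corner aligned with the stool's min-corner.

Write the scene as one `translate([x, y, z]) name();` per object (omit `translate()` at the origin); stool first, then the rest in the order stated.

stool();
translate([592, 0, 0]) house_frame();
translate([0, 0, 419]) open_box();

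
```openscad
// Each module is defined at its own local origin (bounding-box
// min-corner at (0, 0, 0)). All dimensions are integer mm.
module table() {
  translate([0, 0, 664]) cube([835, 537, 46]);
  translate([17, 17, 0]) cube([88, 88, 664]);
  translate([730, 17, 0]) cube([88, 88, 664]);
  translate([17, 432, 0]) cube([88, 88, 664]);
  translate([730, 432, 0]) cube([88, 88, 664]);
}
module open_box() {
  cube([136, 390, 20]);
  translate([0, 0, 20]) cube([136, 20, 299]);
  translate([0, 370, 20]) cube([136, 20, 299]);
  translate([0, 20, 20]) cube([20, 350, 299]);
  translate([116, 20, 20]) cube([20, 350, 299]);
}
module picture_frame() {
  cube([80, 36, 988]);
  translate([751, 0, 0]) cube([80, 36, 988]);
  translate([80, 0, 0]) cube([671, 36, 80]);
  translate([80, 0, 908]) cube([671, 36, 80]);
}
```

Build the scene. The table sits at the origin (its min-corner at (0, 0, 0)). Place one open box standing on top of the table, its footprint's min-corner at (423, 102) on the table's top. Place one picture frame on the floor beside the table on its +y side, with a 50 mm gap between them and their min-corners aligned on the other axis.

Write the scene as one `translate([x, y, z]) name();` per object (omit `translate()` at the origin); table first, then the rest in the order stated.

table();
translate([423, 102, 710]) open_box();
translate([0, 587, 0]) picture_frame();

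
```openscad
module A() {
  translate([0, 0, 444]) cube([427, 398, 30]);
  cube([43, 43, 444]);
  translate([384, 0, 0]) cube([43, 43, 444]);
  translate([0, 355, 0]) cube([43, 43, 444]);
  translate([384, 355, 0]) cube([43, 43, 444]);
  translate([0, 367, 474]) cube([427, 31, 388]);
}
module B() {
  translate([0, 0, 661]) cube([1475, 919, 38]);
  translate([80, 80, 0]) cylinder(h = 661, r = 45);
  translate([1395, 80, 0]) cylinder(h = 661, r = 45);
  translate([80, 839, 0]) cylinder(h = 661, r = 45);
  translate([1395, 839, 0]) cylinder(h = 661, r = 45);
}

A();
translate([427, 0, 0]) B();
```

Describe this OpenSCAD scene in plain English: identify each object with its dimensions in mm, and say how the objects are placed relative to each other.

A is a chair. The seat is a 427×398×30 mm slab with its top at z = 474 mm, on four 43×43 mm corner legs (flush with the seat edges, standing on z = 0). A flat backrest 31 mm thick, 388 mm tall, spans the full seat width and rises from the seat top along its +y edge, rear face flush with the rear of the seat.

B is a rectangular dining table. The top is 1475×919×38 mm with its upper surface at z = 699 mm. It stands on four round legs of 90 mm diameter, each leg's bounding box inset 35 mm from the nearest pair of top edges, running from the floor to the underside of the top.

The table is against the chair's +x side, with their −y faces flush.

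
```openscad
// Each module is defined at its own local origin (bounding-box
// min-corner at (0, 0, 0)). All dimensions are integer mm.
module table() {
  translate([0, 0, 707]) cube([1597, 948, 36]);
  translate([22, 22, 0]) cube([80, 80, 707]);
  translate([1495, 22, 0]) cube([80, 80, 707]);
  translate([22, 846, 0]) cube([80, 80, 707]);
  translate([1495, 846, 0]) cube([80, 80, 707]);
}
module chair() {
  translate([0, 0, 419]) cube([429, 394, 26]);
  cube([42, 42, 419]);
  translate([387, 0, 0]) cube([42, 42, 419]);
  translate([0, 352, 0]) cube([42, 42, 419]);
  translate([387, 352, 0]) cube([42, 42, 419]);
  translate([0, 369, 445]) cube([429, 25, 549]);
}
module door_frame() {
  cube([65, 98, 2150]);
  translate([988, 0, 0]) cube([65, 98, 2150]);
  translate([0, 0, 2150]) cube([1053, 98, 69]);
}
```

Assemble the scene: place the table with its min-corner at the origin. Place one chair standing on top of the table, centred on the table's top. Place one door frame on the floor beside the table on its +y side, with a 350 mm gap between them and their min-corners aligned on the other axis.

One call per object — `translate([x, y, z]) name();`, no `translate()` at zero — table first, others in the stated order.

table();
translate([584, 277, 743]) chair();
translate([0, 1298, 0]) door_frame();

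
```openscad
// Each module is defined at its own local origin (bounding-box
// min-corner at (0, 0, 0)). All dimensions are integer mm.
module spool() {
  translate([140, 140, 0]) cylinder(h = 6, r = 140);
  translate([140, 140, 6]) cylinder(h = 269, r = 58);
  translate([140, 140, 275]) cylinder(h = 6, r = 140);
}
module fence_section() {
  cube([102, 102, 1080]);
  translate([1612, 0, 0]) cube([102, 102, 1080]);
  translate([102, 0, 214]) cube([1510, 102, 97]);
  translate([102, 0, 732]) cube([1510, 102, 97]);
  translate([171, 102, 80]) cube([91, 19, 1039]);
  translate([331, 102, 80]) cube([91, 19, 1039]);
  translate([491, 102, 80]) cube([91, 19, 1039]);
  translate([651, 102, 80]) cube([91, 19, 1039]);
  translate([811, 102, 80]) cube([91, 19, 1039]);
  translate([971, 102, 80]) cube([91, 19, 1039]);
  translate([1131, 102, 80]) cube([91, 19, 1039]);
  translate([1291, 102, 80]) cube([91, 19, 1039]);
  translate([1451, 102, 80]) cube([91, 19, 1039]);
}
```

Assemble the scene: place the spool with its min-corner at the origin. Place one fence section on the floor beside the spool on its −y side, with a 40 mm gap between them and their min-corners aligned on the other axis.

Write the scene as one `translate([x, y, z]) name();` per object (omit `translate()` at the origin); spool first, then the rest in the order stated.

spool();
translate([0, -161, 0]) fence_section();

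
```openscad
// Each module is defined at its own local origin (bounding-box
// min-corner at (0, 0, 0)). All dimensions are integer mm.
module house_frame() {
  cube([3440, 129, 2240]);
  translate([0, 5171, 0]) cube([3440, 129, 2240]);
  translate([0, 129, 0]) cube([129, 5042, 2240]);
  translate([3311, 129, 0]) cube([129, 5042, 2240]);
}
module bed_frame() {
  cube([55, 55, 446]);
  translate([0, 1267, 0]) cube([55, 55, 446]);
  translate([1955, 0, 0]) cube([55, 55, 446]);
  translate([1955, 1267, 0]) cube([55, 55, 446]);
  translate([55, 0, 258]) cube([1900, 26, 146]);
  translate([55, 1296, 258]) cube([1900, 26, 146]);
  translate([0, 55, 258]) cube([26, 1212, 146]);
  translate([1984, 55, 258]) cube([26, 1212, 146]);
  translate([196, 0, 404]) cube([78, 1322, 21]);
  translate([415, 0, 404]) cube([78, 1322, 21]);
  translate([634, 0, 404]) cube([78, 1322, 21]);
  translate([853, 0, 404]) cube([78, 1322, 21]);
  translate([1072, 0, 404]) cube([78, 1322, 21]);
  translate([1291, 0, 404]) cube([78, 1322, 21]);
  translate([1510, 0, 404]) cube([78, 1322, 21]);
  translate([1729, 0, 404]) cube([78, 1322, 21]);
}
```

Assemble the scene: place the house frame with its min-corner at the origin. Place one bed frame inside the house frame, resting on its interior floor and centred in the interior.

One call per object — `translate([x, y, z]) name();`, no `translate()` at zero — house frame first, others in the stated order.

house_frame();
translate([715, 1989, 0]) bed_frame();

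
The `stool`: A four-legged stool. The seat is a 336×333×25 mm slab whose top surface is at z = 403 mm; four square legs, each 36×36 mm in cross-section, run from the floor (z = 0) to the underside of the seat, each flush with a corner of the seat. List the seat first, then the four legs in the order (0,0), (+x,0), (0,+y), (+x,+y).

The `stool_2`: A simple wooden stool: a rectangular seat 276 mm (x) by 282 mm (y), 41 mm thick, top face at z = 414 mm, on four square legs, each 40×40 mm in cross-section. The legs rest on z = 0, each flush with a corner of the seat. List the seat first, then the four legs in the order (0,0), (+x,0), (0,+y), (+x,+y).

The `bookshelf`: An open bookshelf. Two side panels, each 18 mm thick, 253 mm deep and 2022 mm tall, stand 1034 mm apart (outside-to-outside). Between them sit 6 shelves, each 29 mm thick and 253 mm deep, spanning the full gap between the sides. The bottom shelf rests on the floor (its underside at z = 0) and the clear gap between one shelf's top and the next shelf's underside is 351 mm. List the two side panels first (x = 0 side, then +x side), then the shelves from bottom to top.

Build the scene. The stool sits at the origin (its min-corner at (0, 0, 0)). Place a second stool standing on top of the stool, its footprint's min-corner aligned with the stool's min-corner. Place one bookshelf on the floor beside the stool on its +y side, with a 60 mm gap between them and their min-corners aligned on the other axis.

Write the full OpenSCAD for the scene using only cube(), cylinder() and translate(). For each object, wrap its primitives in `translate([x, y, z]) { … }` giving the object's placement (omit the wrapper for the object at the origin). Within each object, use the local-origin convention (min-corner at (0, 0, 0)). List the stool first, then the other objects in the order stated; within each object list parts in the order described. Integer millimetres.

translate([0, 0, 378]) cube([336, 333, 25]);
cube([36, 36, 378]);
translate([300, 0, 0]) cube([36, 36, 378]);
translate([0, 297, 0]) cube([36, 36, 378]);
translate([300, 297, 0]) cube([36, 36, 378]);
translate([0, 0, 403]) {
  translate([0, 0, 373]) cube([276, 282, 41]);
  cube([40, 40, 373]);
  translate([236, 0, 0]) cube([40, 40, 373]);
  translate([0, 242, 0]) cube([40, 40, 373]);
  translate([236, 242, 0]) cube([40, 40, 373]);
}
translate([0, 393, 0]) {
  cube([18, 253, 2022]);
  translate([1016, 0, 0]) cube([18, 253, 2022]);
  translate([18, 0, 0]) cube([998, 253, 29]);
  translate([18, 0, 380]) cube([998, 253, 29]);
  translate([18, 0, 760]) cube([998, 253, 29]);
  translate([18, 0, 1140]) cube([998, 253, 29]);
  translate([18, 0, 1520]) cube([998, 253, 29]);
  translate([18, 0, 1900]) cube([998, 253, 29]);
}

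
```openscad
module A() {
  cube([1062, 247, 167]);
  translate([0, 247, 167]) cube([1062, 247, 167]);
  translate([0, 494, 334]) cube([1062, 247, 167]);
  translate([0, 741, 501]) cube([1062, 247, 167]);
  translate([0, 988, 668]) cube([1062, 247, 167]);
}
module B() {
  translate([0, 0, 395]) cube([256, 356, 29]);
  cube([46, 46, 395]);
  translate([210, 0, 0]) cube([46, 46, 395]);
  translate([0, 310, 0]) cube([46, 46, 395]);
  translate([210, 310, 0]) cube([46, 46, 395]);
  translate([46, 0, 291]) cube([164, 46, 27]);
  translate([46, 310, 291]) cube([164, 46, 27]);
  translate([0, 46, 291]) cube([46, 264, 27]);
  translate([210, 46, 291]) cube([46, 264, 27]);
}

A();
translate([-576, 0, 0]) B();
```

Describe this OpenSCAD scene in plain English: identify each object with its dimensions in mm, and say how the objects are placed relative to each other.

A is a run of 5 identical solid stair steps. Each tread is 1062×247 mm and each step block is 167 mm high. Step 1 rests on the floor; step k is offset from step 1 by (k−1)×247 mm in y and (k−1)×167 mm in z.

B is a four-legged stool. The seat is 256×356 mm, 29 mm thick, top at z = 424 mm. It stands on four square legs, each 46×46 mm in cross-section, from z = 0 to the seat underside, each flush with a corner of the seat. Four stretchers, 46 mm wide and 27 mm tall, connect adjacent legs with their undersides at z = 291 mm, each running between the inner faces of the legs it joins and aligned with the legs' outer faces on the other axis.

The stool is on the floor beside the staircase on its −x side.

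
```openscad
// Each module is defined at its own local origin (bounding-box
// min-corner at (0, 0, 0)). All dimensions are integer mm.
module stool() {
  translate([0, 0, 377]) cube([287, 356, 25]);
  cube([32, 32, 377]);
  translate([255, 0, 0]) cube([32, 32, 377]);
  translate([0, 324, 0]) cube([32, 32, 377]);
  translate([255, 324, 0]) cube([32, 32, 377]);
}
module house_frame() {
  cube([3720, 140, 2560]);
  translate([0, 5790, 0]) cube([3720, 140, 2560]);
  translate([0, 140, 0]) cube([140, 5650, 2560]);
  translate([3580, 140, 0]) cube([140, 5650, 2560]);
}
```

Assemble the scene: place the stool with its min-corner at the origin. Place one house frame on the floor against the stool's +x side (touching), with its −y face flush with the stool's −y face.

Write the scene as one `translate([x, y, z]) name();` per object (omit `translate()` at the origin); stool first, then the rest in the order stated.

stool();
translate([287, 0, 0]) house_frame();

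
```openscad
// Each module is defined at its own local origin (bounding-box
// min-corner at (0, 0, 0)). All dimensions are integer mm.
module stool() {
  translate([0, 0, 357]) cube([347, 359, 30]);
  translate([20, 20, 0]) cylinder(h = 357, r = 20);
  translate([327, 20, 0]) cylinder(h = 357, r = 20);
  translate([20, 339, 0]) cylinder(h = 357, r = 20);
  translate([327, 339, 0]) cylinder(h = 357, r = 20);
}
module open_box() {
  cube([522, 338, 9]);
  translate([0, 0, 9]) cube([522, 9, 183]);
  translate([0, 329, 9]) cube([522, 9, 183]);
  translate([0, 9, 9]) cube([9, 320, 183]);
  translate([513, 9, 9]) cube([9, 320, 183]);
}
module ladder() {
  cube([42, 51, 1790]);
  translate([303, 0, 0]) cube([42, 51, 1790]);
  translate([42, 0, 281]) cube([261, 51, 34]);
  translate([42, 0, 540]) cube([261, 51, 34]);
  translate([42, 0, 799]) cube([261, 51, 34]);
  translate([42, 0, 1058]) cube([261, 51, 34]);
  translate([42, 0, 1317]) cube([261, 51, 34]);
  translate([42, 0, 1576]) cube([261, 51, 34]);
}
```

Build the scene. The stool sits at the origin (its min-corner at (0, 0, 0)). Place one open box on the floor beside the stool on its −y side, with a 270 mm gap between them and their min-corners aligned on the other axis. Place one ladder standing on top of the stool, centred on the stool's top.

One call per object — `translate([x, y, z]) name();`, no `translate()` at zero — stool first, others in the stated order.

stool();
translate([0, -608, 0]) open_box();
translate([1, 154, 387]) ladder();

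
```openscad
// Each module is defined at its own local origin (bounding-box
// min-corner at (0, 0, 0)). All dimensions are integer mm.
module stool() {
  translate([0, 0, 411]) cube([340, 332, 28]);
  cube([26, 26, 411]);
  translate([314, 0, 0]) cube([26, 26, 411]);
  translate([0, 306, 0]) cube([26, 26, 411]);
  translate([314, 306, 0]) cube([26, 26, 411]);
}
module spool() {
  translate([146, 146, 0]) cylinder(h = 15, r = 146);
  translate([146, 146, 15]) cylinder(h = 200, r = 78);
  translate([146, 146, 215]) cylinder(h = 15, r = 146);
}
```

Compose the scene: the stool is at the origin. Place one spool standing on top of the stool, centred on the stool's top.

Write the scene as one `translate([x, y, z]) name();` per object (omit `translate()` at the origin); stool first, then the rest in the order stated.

stool();
translate([24, 20, 439]) spool();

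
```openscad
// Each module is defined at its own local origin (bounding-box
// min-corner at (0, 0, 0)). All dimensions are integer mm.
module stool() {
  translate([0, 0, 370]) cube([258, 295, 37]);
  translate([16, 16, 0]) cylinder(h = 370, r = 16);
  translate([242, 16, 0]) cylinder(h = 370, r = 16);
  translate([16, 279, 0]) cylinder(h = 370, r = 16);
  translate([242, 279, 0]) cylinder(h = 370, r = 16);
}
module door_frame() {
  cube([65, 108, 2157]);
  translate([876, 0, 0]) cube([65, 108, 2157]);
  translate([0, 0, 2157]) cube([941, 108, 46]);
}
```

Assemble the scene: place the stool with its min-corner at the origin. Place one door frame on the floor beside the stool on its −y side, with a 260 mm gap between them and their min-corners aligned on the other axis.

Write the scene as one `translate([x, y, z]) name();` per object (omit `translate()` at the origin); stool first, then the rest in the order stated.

stool();
translate([0, -368, 0]) door_frame();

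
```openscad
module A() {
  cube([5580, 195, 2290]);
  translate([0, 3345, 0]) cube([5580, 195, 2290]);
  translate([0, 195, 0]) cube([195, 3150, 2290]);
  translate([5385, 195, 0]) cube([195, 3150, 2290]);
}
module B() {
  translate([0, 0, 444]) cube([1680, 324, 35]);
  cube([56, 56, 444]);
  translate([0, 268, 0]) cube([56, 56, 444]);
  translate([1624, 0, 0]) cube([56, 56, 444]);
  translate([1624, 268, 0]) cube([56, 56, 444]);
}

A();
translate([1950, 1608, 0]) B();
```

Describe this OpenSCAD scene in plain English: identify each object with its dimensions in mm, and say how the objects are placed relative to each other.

A is the wall frame of a small rectangular building: four walls, each 2290 mm tall and 195 mm thick, enclosing a footprint 5580 mm (x) by 3540 mm (y) outside-to-outside, with no floor or roof. The front and back walls (the −y and +y sides) span the full width; the two side walls fit between them.

B is a long wooden bench with a 1680 mm (x) × 324 mm (y) seat, 35 mm thick, its top surface 479 mm above the floor. Four 56 mm square legs at the seat corners, flush with the edges, run from z = 0 to the seat underside.

The bench sits inside the house frame, centred.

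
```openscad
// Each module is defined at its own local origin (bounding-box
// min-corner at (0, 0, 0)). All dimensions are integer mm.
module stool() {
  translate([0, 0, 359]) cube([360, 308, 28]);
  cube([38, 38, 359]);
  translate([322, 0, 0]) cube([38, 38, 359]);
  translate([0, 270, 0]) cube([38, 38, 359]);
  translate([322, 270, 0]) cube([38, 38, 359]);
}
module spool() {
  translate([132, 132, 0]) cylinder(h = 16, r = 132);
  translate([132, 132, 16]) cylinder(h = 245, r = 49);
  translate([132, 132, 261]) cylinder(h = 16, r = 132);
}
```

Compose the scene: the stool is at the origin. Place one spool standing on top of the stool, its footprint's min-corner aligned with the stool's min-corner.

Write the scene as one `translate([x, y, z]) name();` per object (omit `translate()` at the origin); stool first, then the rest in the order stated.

stool();
translate([0, 0, 387]) spool();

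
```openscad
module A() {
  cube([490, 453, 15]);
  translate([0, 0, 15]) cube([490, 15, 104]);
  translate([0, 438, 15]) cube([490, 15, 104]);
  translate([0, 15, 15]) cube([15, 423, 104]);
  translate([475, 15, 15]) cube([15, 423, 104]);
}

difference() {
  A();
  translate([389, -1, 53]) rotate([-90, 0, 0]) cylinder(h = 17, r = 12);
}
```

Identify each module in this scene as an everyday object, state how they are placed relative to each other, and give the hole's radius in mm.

The subtracted cylinder has r = 12 mm.

A is an open box. The open box has a circular hole through its front wall. The hole's radius is 12 mm.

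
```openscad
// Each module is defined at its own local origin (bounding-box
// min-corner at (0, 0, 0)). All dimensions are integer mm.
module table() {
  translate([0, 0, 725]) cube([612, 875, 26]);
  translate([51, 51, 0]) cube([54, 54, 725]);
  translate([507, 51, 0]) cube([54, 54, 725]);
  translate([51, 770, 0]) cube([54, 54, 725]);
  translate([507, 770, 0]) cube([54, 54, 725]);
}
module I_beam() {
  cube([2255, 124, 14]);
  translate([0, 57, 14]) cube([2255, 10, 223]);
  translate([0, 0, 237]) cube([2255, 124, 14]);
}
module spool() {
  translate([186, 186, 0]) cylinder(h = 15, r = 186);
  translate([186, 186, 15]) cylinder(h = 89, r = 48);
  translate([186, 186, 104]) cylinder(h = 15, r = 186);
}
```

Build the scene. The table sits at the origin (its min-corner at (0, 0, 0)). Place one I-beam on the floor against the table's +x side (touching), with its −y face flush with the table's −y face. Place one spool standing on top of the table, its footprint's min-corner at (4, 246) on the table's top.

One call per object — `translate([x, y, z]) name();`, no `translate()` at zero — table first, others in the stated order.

table();
translate([612, 0, 0]) I_beam();
translate([4, 246, 751]) spool();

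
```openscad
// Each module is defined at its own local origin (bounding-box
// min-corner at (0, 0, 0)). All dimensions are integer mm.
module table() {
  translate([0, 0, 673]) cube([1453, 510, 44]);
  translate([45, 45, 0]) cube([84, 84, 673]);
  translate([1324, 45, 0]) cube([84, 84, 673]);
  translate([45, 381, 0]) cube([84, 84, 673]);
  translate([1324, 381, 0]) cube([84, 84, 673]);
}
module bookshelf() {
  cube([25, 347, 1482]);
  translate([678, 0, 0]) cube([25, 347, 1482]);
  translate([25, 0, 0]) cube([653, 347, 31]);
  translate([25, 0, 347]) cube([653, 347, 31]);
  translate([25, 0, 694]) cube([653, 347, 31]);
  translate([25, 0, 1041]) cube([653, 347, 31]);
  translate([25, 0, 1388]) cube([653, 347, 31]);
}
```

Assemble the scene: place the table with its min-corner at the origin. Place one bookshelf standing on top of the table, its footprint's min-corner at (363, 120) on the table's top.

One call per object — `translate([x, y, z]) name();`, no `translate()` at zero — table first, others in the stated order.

table();
translate([363, 120, 717]) bookshelf();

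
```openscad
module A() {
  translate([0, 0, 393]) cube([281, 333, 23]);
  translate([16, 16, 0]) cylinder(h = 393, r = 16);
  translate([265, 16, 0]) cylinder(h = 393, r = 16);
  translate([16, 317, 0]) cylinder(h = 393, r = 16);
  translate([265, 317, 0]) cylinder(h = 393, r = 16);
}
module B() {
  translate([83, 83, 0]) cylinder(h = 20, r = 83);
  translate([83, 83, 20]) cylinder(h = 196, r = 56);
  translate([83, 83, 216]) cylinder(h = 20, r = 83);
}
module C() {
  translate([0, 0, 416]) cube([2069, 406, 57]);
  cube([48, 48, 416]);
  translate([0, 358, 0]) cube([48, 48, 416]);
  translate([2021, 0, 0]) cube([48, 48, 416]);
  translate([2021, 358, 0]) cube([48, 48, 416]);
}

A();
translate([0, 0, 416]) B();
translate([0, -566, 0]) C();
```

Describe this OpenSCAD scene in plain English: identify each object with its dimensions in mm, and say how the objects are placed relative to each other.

A is a four-legged stool. The seat is a 281×333×23 mm slab whose top surface is at z = 416 mm; four round legs, each 32 mm in diameter, run from the floor (z = 0) to the underside of the seat, each leg's axis is inset half a diameter from the nearest pair of seat edges (so the leg's bounding box is flush with the corner).

B is a spool: two coaxial disc flanges of radius 83 mm and thickness 20 mm, joined by a core cylinder of radius 56 mm and height 196 mm. The lower flange rests on z = 0 and the three cylinders share a vertical axis.

C is a bench: a 2069×406 mm seat slab, 57 mm thick, top at z = 473 mm, on four 48×48 mm square legs flush with the seat corners and standing on z = 0.

The spool is on top of the stool. The bench is on the floor beside the stool on its −y side.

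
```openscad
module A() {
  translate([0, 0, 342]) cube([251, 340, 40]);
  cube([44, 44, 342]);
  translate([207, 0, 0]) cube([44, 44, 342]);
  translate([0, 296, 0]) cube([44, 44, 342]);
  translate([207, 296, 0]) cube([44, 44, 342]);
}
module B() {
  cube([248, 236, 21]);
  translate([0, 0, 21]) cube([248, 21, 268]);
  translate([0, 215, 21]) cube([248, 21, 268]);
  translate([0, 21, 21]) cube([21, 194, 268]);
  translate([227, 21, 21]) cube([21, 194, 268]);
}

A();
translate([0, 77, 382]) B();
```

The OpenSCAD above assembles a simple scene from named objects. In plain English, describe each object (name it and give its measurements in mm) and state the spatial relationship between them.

A is a four-legged stool. The seat is 251×340 mm, 40 mm thick, top at z = 382 mm. It stands on four square legs, each 44×44 mm in cross-section, from z = 0 to the seat underside, each flush with a corner of the seat.

B is an open storage box with external size 248×236×289 mm and wall thickness 21 mm (the base is also 21 mm thick). The base covers the whole footprint; the four walls stand on the base, with the y-facing walls full-width and the x-facing walls fitting between their inner faces.

The open box is on top of the stool.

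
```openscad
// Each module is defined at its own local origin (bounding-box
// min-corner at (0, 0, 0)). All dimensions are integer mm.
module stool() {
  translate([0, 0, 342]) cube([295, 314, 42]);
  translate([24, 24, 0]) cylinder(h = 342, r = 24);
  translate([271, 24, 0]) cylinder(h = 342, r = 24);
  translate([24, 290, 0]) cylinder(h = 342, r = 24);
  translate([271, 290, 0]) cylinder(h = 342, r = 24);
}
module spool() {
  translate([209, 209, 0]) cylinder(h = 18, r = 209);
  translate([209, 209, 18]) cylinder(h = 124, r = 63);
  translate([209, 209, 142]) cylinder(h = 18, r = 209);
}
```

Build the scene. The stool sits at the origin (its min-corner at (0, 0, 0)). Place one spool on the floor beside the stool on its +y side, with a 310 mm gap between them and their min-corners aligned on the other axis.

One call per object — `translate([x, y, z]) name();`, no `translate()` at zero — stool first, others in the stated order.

stool();
translate([0, 624, 0]) spool();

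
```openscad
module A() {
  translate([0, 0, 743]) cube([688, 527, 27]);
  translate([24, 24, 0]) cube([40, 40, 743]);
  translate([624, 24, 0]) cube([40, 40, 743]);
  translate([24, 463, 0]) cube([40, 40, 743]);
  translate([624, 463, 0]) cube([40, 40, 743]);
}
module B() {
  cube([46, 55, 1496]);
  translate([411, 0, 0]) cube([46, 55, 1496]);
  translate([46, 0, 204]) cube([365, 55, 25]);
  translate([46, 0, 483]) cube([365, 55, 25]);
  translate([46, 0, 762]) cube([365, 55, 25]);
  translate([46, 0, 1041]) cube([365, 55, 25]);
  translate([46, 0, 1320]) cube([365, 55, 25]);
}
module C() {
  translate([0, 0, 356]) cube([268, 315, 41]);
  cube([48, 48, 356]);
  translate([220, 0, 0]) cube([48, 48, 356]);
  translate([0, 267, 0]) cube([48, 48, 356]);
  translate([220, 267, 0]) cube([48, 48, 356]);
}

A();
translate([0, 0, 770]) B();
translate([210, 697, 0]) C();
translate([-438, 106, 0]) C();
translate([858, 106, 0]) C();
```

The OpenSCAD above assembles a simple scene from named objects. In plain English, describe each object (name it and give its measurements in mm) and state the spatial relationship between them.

A is a table with a 688×527 mm rectangular top, 27 mm thick, top surface at z = 770 mm, supported by four 40×40 mm square legs, each inset 24 mm from the nearest pair of top edges, running from the floor.

B is a straight ladder. Two 46×55 mm vertical rails, 1496 mm tall, stand 457 mm apart (outside-to-outside) with their front faces coplanar on the −y side. 5 rungs, each 55 mm deep and 25 mm tall, span between the inner faces of the rails, front faces flush with the rails. The lowest rung's underside is at z = 204 mm and rungs are spaced 279 mm apart (underside to underside).

C is a four-legged stool. The seat is a 268×315×41 mm slab whose top surface is at z = 397 mm; four square legs, each 48×48 mm in cross-section, run from the floor (z = 0) to the underside of the seat, each flush with a corner of the seat.

The ladder is on top of the table. Three stools sit around the table at the +y, −x, +x sides.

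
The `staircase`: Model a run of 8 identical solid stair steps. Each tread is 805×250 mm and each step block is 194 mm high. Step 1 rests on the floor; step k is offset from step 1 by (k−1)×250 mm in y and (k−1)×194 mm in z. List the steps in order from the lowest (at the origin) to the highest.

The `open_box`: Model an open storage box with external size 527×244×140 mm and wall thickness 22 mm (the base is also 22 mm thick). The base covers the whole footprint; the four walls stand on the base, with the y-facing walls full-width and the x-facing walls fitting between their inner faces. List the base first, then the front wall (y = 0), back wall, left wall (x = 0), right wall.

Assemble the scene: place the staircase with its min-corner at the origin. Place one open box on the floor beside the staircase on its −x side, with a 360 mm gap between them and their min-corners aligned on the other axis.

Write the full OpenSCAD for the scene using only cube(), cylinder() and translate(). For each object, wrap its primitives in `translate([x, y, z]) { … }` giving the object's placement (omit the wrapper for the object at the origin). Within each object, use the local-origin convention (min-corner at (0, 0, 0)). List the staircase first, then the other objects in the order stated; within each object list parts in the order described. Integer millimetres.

cube([805, 250, 194]);
translate([0, 250, 194]) cube([805, 250, 194]);
translate([0, 500, 388]) cube([805, 250, 194]);
translate([0, 750, 582]) cube([805, 250, 194]);
translate([0, 1000, 776]) cube([805, 250, 194]);
translate([0, 1250, 970]) cube([805, 250, 194]);
translate([0, 1500, 1164]) cube([805, 250, 194]);
translate([0, 1750, 1358]) cube([805, 250, 194]);
translate([-887, 0, 0]) {
  cube([527, 244, 22]);
  translate([0, 0, 22]) cube([527, 22, 118]);
  translate([0, 222, 22]) cube([527, 22, 118]);
  translate([0, 22, 22]) cube([22, 200, 118]);
  translate([505, 22, 22]) cube([22, 200, 118]);
}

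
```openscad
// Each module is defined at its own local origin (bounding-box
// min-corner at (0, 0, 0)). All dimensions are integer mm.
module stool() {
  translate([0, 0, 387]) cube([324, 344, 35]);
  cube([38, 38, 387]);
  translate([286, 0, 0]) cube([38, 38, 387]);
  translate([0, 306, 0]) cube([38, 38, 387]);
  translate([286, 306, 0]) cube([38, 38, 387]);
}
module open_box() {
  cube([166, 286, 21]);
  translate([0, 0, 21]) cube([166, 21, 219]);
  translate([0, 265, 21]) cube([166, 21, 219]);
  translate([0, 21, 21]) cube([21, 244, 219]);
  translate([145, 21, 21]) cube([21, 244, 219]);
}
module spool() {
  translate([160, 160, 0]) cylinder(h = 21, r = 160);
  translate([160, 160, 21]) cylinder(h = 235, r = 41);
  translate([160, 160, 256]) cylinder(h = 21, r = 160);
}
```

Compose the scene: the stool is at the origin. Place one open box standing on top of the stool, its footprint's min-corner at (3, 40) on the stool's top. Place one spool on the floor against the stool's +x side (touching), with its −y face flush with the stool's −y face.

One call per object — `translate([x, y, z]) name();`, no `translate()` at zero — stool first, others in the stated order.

stool();
translate([3, 40, 422]) open_box();
translate([324, 0, 0]) spool();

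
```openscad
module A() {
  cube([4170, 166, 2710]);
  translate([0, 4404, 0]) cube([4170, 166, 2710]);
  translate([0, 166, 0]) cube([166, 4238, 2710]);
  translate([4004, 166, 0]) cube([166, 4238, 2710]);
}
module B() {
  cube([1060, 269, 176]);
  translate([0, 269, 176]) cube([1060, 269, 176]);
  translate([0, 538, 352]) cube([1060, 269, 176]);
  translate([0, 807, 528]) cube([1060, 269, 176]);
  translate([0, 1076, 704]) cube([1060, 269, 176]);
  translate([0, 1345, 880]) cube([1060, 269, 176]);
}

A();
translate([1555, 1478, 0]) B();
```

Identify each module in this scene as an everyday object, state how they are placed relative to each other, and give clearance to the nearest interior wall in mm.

Clearances: x = 1389, y = 1312; minimum 1312 mm.

A is a house frame. B is a staircase. The staircase sits inside the house frame, centred. The clearance to the nearest interior wall is 1312 mm.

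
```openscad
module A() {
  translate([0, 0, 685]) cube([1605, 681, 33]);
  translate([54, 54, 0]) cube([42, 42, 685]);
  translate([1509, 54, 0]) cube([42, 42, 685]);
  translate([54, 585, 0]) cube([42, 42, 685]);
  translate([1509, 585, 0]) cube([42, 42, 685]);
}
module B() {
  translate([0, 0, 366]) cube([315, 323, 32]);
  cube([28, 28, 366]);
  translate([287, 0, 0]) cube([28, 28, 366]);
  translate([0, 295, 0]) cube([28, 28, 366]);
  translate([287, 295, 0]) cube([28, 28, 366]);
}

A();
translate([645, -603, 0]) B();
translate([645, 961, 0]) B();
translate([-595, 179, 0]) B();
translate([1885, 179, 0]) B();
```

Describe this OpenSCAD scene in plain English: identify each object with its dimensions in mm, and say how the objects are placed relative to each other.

A is a table: top 1605 mm (x) × 681 mm (y), 33 mm thick, upper face at z = 718 mm, on four 42×42 mm square legs, each inset 54 mm from the nearest pair of top edges, running from z = 0 to the bottom of the top.

B is a simple wooden stool: a rectangular seat 315 mm (x) by 323 mm (y), 32 mm thick, top face at z = 398 mm, on four square legs, each 28×28 mm in cross-section. The legs rest on z = 0, each flush with a corner of the seat.

Four stools sit around the table at the −y, +y, −x, +x sides.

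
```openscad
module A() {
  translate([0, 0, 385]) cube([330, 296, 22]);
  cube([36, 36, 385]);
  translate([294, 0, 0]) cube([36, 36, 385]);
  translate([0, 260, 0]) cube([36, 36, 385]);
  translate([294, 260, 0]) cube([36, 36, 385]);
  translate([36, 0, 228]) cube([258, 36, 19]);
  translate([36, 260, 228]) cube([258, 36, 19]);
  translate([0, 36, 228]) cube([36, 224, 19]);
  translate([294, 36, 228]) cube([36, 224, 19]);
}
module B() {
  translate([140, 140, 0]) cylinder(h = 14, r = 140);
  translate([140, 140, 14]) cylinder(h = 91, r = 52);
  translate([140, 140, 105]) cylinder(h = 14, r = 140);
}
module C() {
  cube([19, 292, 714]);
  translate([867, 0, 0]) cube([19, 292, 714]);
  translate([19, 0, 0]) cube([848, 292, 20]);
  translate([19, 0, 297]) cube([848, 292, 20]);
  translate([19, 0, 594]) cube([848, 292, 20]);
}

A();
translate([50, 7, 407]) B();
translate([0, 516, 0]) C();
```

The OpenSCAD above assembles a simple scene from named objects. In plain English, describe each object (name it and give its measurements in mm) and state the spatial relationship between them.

A is a four-legged stool. The seat is a 330×296×22 mm slab whose top surface is at z = 407 mm; four square legs, each 36×36 mm in cross-section, run from the floor (z = 0) to the underside of the seat, each flush with a corner of the seat. Four stretchers, 36 mm wide and 19 mm tall, connect adjacent legs with their undersides at z = 228 mm, each running between the inner faces of the legs it joins and aligned with the legs' outer faces on the other axis.

B is a spool: two coaxial disc flanges of radius 140 mm and thickness 14 mm, joined by a core cylinder of radius 52 mm and height 91 mm. The lower flange rests on z = 0 and the three cylinders share a vertical axis.

C is an open bookshelf. Two side panels, each 19 mm thick, 292 mm deep and 714 mm tall, stand 886 mm apart (outside-to-outside). Between them sit 3 shelves, each 20 mm thick and 292 mm deep, spanning the full gap between the sides. The bottom shelf rests on the floor (its underside at z = 0) and the clear gap between one shelf's top and the next shelf's underside is 277 mm.

The spool is on top of the stool. The bookshelf is on the floor beside the stool on its +y side.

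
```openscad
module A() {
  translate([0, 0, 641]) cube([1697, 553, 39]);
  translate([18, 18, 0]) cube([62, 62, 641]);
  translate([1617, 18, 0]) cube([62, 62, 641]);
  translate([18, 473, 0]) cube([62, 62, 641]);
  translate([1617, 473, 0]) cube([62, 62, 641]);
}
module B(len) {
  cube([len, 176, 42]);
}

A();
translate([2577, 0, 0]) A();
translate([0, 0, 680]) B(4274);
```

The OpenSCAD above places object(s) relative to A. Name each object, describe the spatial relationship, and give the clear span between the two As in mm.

A is a table. B is a beam. A beam spans the tops of two tables. The clear span between the two tables is 880 mm.

Second table starts at x = 2577; first ends at x = 1697; clear span = 2577 − 1697 = 880 mm.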